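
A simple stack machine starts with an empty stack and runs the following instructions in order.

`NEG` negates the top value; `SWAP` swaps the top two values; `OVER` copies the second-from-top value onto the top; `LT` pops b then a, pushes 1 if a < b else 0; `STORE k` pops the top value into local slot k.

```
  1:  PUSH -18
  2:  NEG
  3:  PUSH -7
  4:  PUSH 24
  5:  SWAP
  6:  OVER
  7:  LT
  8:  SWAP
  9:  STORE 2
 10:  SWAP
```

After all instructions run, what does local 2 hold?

PUSH -18 → [-18]
NEG      → [18]
PUSH -7  → [18, -7]
PUSH 24  → [18, -7, 24]
SWAP     → [18, 24, -7]
OVER     → [18, 24, -7, 24]
LT       → [18, 24, 1]
SWAP     → [18, 1, 24]
STORE 2  → [18, 1]
SWAP     → [1, 18]

24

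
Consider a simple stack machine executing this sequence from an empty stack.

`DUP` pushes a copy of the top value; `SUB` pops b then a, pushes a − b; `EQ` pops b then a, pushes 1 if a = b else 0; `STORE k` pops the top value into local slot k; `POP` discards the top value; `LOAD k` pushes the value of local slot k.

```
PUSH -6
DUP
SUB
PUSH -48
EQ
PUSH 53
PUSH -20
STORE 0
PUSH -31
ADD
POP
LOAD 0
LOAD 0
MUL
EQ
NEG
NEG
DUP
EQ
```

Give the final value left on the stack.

PUSH -6  : [-6]
DUP      : [-6, -6]
SUB      : [0]
PUSH -48 : [0, -48]
EQ       : [0]
PUSH 53  : [0, 53]
PUSH -20 : [0, 53, -20]
STORE 0  : [0, 53]
PUSH -31 : [0, 53, -31]
ADD      : [0, 22]
POP      : [0]
LOAD 0   : [0, -20]
LOAD 0   : [0, -20, -20]
MUL      : [0, 400]
EQ       : [0]
NEG      : [0]
NEG      : [0]
DUP      : [0, 0]
EQ       : [1]

1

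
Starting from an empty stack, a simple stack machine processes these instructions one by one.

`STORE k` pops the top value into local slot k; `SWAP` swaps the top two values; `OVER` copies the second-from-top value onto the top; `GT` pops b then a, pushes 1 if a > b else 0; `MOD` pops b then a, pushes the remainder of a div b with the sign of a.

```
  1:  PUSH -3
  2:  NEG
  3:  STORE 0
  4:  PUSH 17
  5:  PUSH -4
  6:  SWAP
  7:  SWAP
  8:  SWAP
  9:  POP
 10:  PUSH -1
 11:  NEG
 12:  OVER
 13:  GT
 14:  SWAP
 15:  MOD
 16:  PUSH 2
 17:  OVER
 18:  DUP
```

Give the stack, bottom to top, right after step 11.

[-4, 1]

PUSH -3 → -3
NEG     → 3
STORE 0 → (empty)
PUSH 17 → 17
PUSH -4 → 17 -4
SWAP    → -4 17
SWAP    → 17 -4
SWAP    → -4 17
POP     → -4
PUSH -1 → -4 -1
NEG     → -4 1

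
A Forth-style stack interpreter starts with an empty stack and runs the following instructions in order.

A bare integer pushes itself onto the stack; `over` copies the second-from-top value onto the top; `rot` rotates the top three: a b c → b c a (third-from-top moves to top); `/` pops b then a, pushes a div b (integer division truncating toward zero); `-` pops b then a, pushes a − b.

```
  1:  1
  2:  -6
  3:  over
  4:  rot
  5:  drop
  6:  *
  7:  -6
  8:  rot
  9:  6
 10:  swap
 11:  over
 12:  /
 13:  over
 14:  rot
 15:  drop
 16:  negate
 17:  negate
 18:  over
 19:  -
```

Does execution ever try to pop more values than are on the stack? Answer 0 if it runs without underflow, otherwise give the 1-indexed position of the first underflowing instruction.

8

1    : 1
-6   : 1 -6
over : 1 -6 1
rot  : -6 1 1
drop : -6 1
*    : -6
-6   : -6 -6
rot  — needs 3 operands, stack has 2 → underflow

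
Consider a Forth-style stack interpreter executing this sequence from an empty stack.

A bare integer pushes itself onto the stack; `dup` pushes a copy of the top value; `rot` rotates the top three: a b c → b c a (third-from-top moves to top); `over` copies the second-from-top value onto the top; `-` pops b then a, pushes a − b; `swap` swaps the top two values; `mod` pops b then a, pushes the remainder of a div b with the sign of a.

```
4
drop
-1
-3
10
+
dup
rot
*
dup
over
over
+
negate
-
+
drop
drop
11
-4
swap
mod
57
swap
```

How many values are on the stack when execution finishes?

2

4      → 4
drop   → (empty)
-1     → -1
-3     → -1 -3
10     → -1 -3 10
+      → -1 7
dup    → -1 7 7
rot    → 7 7 -1
*      → 7 -7
dup    → 7 -7 -7
over   → 7 -7 -7 -7
over   → 7 -7 -7 -7 -7
+      → 7 -7 -7 -14
negate → 7 -7 -7 14
-      → 7 -7 -21
+      → 7 -28
drop   → 7
drop   → (empty)
11     → 11
-4     → 11 -4
swap   → -4 11
mod    → -4
57     → -4 57
swap   → 57 -4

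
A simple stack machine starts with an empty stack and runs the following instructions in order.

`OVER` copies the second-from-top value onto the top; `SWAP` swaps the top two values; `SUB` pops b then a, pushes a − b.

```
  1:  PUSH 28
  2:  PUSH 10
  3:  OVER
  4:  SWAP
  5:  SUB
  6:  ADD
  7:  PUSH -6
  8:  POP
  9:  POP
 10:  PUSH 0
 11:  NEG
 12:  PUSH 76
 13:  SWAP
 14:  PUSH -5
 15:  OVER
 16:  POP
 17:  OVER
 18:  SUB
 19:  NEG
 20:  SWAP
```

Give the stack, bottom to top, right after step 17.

PUSH 28 -> 28
PUSH 10 -> 28 10
OVER    -> 28 10 28
SWAP    -> 28 28 10
SUB     -> 28 18
ADD     -> 46
PUSH -6 -> 46 -6
POP     -> 46
POP     -> (empty)
PUSH 0  -> 0
NEG     -> 0
PUSH 76 -> 0 76
SWAP    -> 76 0
PUSH -5 -> 76 0 -5
OVER    -> 76 0 -5 0
POP     -> 76 0 -5
OVER    -> 76 0 -5 0

[76, 0, -5, 0]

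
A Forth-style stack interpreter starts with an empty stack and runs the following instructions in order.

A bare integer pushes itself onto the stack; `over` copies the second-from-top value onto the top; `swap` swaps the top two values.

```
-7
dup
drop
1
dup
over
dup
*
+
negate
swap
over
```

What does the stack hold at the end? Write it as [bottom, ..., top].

[-7, -2, 1, -2]

-7     → -7
dup    → -7 -7
drop   → -7
1      → -7 1
dup    → -7 1 1
over   → -7 1 1 1
dup    → -7 1 1 1 1
*      → -7 1 1 1
+      → -7 1 2
negate → -7 1 -2
swap   → -7 -2 1
over   → -7 -2 1 -2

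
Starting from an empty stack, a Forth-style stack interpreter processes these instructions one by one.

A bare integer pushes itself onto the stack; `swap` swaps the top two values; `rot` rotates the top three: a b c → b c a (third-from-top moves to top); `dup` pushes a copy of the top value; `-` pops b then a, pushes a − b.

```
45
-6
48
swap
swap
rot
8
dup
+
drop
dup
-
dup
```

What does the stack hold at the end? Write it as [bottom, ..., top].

[-6, 48, 0, 0]

45   → 45
-6   → 45 -6
48   → 45 -6 48
swap → 45 48 -6
swap → 45 -6 48
rot  → -6 48 45
8    → -6 48 45 8
dup  → -6 48 45 8 8
+    → -6 48 45 16
drop → -6 48 45
dup  → -6 48 45 45
-    → -6 48 0
dup  → -6 48 0 0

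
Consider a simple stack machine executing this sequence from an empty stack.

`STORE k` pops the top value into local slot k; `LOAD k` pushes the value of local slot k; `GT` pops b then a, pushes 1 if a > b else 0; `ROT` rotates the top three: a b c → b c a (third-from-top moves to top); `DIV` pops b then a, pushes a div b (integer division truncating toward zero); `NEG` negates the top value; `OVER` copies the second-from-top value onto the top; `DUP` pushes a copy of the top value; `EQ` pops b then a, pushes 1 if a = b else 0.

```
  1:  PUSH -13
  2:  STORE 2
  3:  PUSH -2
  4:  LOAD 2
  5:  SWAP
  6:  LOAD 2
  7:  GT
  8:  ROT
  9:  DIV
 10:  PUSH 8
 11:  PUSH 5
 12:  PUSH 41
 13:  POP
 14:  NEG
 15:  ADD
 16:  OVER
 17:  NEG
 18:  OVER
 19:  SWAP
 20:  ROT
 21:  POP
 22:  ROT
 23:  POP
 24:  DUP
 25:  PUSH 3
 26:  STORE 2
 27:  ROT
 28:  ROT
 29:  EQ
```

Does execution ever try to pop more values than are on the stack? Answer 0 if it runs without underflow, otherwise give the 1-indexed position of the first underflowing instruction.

PUSH -13  [-13]
STORE 2   []
PUSH -2   [-2]
LOAD 2    [-2, -13]
SWAP      [-13, -2]
LOAD 2    [-13, -2, -13]
GT        [-13, 1]
ROT  — needs 3 operands, stack has 2 → underflow

8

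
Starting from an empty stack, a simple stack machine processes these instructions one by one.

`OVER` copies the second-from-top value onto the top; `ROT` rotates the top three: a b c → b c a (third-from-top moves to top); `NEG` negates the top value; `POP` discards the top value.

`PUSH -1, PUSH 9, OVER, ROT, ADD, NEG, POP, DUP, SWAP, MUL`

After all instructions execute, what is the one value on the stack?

81

PUSH -1 : -1
PUSH 9  : -1 9
OVER    : -1 9 -1
ROT     : 9 -1 -1
ADD     : 9 -2
NEG     : 9 2
POP     : 9
DUP     : 9 9
SWAP    : 9 9
MUL     : 81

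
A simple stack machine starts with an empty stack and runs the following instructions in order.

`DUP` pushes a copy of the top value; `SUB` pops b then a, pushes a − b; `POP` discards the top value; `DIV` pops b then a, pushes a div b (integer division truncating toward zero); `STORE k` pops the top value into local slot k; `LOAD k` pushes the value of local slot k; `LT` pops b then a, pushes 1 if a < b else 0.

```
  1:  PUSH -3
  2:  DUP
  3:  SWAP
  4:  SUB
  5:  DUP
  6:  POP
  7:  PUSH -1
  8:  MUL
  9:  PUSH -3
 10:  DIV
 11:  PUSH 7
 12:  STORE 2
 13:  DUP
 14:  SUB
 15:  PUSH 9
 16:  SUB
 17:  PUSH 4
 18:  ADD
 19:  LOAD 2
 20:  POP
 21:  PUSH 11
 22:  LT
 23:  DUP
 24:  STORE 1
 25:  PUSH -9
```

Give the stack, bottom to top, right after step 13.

PUSH -3 → [-3]
DUP     → [-3, -3]
SWAP    → [-3, -3]
SUB     → [0]
DUP     → [0, 0]
POP     → [0]
PUSH -1 → [0, -1]
MUL     → [0]
PUSH -3 → [0, -3]
DIV     → [0]
PUSH 7  → [0, 7]
STORE 2 → [0]
DUP     → [0, 0]

[0, 0]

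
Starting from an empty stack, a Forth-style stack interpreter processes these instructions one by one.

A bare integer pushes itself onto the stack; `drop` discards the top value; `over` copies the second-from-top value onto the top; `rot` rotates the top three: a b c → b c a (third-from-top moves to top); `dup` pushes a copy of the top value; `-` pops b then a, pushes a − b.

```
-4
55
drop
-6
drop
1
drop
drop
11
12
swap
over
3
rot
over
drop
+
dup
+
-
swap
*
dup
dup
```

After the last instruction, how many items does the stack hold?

-4   : -4
55   : -4 55
drop : -4
-6   : -4 -6
drop : -4
1    : -4 1
drop : -4
drop : (empty)
11   : 11
12   : 11 12
swap : 12 11
over : 12 11 12
3    : 12 11 12 3
rot  : 12 12 3 11
over : 12 12 3 11 3
drop : 12 12 3 11
+    : 12 12 14
dup  : 12 12 14 14
+    : 12 12 28
-    : 12 -16
swap : -16 12
*    : -192
dup  : -192 -192
dup  : -192 -192 -192

3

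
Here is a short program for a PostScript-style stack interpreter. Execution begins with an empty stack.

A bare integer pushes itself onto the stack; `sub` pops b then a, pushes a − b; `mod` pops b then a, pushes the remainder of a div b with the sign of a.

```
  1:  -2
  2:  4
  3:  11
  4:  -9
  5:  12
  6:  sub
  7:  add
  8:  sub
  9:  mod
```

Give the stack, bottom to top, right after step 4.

[-2, 4, 11, -9]

-2 → -2
4  → -2 4
11 → -2 4 11
-9 → -2 4 11 -9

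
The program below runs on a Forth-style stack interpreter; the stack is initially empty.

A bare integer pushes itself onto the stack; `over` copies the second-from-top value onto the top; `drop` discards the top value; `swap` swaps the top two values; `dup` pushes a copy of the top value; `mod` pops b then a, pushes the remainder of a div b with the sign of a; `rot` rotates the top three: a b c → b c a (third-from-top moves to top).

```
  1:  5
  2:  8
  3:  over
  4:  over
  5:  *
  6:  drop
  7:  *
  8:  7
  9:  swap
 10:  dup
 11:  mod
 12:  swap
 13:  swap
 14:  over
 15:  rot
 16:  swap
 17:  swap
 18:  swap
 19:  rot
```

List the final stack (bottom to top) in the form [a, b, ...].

[7, 7, 0]

5    : 5
8    : 5 8
over : 5 8 5
over : 5 8 5 8
*    : 5 8 40
drop : 5 8
*    : 40
7    : 40 7
swap : 7 40
dup  : 7 40 40
mod  : 7 0
swap : 0 7
swap : 7 0
over : 7 0 7
rot  : 0 7 7
swap : 0 7 7
swap : 0 7 7
swap : 0 7 7
rot  : 7 7 0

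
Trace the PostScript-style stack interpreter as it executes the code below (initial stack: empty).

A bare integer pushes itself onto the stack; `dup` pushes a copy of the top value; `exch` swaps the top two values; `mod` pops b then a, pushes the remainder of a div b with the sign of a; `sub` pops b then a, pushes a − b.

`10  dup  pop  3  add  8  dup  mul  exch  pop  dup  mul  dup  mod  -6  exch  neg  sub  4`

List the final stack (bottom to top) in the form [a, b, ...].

[-6, 4]

10   : [10]
dup  : [10, 10]
pop  : [10]
3    : [10, 3]
add  : [13]
8    : [13, 8]
dup  : [13, 8, 8]
mul  : [13, 64]
exch : [64, 13]
pop  : [64]
dup  : [64, 64]
mul  : [4096]
dup  : [4096, 4096]
mod  : [0]
-6   : [0, -6]
exch : [-6, 0]
neg  : [-6, 0]
sub  : [-6]
4    : [-6, 4]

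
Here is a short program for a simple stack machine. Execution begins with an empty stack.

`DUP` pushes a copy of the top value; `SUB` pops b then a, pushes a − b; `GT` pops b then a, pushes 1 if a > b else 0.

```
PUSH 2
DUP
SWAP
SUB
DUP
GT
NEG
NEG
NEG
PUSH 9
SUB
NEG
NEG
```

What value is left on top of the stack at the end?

PUSH 2 → [2]
DUP    → [2, 2]
SWAP   → [2, 2]
SUB    → [0]
DUP    → [0, 0]
GT     → [0]
NEG    → [0]
NEG    → [0]
NEG    → [0]
PUSH 9 → [0, 9]
SUB    → [-9]
NEG    → [9]
NEG    → [-9]

-9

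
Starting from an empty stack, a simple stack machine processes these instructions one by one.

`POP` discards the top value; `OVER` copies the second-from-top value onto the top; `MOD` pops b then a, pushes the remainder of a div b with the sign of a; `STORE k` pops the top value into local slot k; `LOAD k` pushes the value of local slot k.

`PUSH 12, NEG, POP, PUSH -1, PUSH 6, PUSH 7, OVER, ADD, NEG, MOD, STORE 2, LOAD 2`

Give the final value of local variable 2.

6

PUSH 12 → 12
NEG     → -12
POP     → (empty)
PUSH -1 → -1
PUSH 6  → -1 6
PUSH 7  → -1 6 7
OVER    → -1 6 7 6
ADD     → -1 6 13
NEG     → -1 6 -13
MOD     → -1 6
STORE 2 → -1
LOAD 2  → -1 6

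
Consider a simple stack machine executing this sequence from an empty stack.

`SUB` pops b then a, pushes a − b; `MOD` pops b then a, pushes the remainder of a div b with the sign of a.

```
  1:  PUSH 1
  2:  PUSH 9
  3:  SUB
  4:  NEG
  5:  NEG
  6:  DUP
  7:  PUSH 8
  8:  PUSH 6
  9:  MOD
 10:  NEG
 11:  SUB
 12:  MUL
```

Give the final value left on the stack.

48

PUSH 1 → 1
PUSH 9 → 1 9
SUB    → -8
NEG    → 8
NEG    → -8
DUP    → -8 -8
PUSH 8 → -8 -8 8
PUSH 6 → -8 -8 8 6
MOD    → -8 -8 2
NEG    → -8 -8 -2
SUB    → -8 -6
MUL    → 48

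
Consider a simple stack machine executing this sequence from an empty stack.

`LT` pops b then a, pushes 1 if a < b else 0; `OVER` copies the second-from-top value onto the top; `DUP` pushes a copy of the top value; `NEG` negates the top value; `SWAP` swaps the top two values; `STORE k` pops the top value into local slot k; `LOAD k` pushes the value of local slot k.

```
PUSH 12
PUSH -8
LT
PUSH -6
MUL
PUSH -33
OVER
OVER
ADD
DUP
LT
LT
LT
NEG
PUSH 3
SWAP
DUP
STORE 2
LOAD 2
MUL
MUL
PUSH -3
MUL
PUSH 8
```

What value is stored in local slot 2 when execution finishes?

-1

PUSH 12  → 12
PUSH -8  → 12 -8
LT       → 0
PUSH -6  → 0 -6
MUL      → 0
PUSH -33 → 0 -33
OVER     → 0 -33 0
OVER     → 0 -33 0 -33
ADD      → 0 -33 -33
DUP      → 0 -33 -33 -33
LT       → 0 -33 0
LT       → 0 1
LT       → 1
NEG      → -1
PUSH 3   → -1 3
SWAP     → 3 -1
DUP      → 3 -1 -1
STORE 2  → 3 -1
LOAD 2   → 3 -1 -1
MUL      → 3 1
MUL      → 3
PUSH -3  → 3 -3
MUL      → -9
PUSH 8   → -9 8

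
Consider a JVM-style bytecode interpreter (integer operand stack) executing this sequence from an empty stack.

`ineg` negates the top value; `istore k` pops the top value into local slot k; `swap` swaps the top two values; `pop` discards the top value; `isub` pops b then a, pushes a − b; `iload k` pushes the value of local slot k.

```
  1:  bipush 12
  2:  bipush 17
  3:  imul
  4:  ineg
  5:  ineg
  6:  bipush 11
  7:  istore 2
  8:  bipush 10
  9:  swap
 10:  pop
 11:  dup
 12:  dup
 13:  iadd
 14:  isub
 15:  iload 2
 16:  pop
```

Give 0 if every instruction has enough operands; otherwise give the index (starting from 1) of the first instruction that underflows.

0

bipush 12 → [12]
bipush 17 → [12, 17]
imul      → [204]
ineg      → [-204]
ineg      → [204]
bipush 11 → [204, 11]
istore 2  → [204]
bipush 10 → [204, 10]
swap      → [10, 204]
pop       → [10]
dup       → [10, 10]
dup       → [10, 10, 10]
iadd      → [10, 20]
isub      → [-10]
iload 2   → [-10, 11]
pop       → [-10]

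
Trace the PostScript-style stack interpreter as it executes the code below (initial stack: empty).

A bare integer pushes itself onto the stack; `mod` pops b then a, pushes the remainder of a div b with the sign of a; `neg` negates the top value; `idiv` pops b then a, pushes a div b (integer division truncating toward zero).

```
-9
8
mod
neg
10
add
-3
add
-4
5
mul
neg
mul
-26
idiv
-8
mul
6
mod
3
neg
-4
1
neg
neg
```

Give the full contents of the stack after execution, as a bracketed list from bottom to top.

[0, -3, -4, 1]

-9   → -9
8    → -9 8
mod  → -1
neg  → 1
10   → 1 10
add  → 11
-3   → 11 -3
add  → 8
-4   → 8 -4
5    → 8 -4 5
mul  → 8 -20
neg  → 8 20
mul  → 160
-26  → 160 -26
idiv → -6
-8   → -6 -8
mul  → 48
6    → 48 6
mod  → 0
3    → 0 3
neg  → 0 -3
-4   → 0 -3 -4
1    → 0 -3 -4 1
neg  → 0 -3 -4 -1
neg  → 0 -3 -4 1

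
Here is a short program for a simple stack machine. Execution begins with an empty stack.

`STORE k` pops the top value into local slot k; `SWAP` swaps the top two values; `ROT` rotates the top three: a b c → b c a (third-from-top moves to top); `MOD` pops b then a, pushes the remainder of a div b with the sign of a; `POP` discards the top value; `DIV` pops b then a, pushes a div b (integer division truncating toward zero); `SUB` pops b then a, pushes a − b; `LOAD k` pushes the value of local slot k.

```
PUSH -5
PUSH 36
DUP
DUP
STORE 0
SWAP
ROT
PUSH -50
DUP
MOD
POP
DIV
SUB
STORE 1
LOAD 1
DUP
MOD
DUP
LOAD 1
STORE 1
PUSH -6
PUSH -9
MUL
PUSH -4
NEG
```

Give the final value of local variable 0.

PUSH -5  -> -5
PUSH 36  -> -5 36
DUP      -> -5 36 36
DUP      -> -5 36 36 36
STORE 0  -> -5 36 36
SWAP     -> -5 36 36
ROT      -> 36 36 -5
PUSH -50 -> 36 36 -5 -50
DUP      -> 36 36 -5 -50 -50
MOD      -> 36 36 -5 0
POP      -> 36 36 -5
DIV      -> 36 -7
SUB      -> 43
STORE 1  -> (empty)
LOAD 1   -> 43
DUP      -> 43 43
MOD      -> 0
DUP      -> 0 0
LOAD 1   -> 0 0 43
STORE 1  -> 0 0
PUSH -6  -> 0 0 -6
PUSH -9  -> 0 0 -6 -9
MUL      -> 0 0 54
PUSH -4  -> 0 0 54 -4
NEG      -> 0 0 54 4

36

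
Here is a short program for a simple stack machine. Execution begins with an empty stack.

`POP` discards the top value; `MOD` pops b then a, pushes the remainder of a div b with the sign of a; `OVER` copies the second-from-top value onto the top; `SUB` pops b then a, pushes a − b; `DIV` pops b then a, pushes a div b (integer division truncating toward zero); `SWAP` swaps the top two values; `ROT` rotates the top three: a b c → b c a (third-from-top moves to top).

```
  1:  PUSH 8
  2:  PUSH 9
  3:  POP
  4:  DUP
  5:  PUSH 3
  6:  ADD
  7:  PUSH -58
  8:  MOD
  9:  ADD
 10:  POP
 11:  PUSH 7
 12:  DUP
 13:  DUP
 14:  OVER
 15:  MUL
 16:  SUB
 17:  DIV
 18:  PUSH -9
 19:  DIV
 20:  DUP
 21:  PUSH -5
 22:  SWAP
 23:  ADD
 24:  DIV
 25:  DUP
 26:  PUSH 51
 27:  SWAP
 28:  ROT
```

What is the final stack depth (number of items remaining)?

3

PUSH 8   -> [8]
PUSH 9   -> [8, 9]
POP      -> [8]
DUP      -> [8, 8]
PUSH 3   -> [8, 8, 3]
ADD      -> [8, 11]
PUSH -58 -> [8, 11, -58]
MOD      -> [8, 11]
ADD      -> [19]
POP      -> []
PUSH 7   -> [7]
DUP      -> [7, 7]
DUP      -> [7, 7, 7]
OVER     -> [7, 7, 7, 7]
MUL      -> [7, 7, 49]
SUB      -> [7, -42]
DIV      -> [0]
PUSH -9  -> [0, -9]
DIV      -> [0]
DUP      -> [0, 0]
PUSH -5  -> [0, 0, -5]
SWAP     -> [0, -5, 0]
ADD      -> [0, -5]
DIV      -> [0]
DUP      -> [0, 0]
PUSH 51  -> [0, 0, 51]
SWAP     -> [0, 51, 0]
ROT      -> [51, 0, 0]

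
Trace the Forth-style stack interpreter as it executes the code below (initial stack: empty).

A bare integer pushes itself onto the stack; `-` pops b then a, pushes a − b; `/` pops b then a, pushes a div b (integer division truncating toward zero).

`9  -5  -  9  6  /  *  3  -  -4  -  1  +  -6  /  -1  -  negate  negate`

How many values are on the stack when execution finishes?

1

9      → 9
-5     → 9 -5
-      → 14
9      → 14 9
6      → 14 9 6
/      → 14 1
*      → 14
3      → 14 3
-      → 11
-4     → 11 -4
-      → 15
1      → 15 1
+      → 16
-6     → 16 -6
/      → -2
-1     → -2 -1
-      → -1
negate → 1
negate → -1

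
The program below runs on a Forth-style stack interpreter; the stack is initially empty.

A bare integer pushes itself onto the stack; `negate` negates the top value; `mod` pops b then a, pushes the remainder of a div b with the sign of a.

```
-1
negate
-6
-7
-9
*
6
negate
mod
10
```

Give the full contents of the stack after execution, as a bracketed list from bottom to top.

[1, -6, 3, 10]

-1     → [-1]
negate → [1]
-6     → [1, -6]
-7     → [1, -6, -7]
-9     → [1, -6, -7, -9]
*      → [1, -6, 63]
6      → [1, -6, 63, 6]
negate → [1, -6, 63, -6]
mod    → [1, -6, 3]
10     → [1, -6, 3, 10]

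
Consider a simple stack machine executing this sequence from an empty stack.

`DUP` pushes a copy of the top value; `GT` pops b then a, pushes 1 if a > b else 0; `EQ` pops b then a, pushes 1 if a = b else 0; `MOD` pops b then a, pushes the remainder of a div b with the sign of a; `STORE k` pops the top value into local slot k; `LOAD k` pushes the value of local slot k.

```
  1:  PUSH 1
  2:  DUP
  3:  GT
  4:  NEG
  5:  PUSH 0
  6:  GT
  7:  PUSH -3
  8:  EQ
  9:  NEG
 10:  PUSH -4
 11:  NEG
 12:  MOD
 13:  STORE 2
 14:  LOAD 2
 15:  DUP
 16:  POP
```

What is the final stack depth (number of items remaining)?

1

PUSH 1  -> 1
DUP     -> 1 1
GT      -> 0
NEG     -> 0
PUSH 0  -> 0 0
GT      -> 0
PUSH -3 -> 0 -3
EQ      -> 0
NEG     -> 0
PUSH -4 -> 0 -4
NEG     -> 0 4
MOD     -> 0
STORE 2 -> (empty)
LOAD 2  -> 0
DUP     -> 0 0
POP     -> 0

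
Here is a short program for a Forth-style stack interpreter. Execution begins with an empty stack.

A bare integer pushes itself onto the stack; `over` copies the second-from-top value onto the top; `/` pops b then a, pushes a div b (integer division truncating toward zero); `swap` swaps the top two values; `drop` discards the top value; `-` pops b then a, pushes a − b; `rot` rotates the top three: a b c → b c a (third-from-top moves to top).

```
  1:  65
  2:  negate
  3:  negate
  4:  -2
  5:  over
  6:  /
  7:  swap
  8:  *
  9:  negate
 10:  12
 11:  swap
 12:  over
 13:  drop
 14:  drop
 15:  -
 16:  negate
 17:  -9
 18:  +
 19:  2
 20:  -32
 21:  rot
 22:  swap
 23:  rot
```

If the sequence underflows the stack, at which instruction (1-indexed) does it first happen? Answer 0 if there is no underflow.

65     → [65]
negate → [-65]
negate → [65]
-2     → [65, -2]
over   → [65, -2, 65]
/      → [65, 0]
swap   → [0, 65]
*      → [0]
negate → [0]
12     → [0, 12]
swap   → [12, 0]
over   → [12, 0, 12]
drop   → [12, 0]
drop   → [12]
-  — needs 2 operands, stack has 1 → underflow

15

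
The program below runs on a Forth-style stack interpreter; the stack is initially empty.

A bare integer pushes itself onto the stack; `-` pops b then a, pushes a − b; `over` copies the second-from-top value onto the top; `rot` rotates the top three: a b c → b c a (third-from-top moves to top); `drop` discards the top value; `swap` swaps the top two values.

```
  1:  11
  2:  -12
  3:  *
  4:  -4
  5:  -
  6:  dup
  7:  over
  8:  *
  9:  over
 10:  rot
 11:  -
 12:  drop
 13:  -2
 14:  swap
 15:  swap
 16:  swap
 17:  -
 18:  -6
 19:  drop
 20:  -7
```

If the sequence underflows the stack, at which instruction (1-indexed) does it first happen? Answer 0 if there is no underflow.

0

11   → 11
-12  → 11 -12
*    → -132
-4   → -132 -4
-    → -128
dup  → -128 -128
over → -128 -128 -128
*    → -128 16384
over → -128 16384 -128
rot  → 16384 -128 -128
-    → 16384 0
drop → 16384
-2   → 16384 -2
swap → -2 16384
swap → 16384 -2
swap → -2 16384
-    → -16386
-6   → -16386 -6
drop → -16386
-7   → -16386 -7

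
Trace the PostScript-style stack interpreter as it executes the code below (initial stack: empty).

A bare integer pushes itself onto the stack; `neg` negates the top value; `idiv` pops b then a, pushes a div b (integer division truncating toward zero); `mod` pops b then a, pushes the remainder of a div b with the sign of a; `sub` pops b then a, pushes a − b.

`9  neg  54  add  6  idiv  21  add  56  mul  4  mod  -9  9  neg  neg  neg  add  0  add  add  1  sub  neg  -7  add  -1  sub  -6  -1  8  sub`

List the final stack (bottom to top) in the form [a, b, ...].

9     9
neg   -9
54    -9 54
add   45
6     45 6
idiv  7
21    7 21
add   28
56    28 56
mul   1568
4     1568 4
mod   0
-9    0 -9
9     0 -9 9
neg   0 -9 -9
neg   0 -9 9
neg   0 -9 -9
add   0 -18
0     0 -18 0
add   0 -18
add   -18
1     -18 1
sub   -19
neg   19
-7    19 -7
add   12
-1    12 -1
sub   13
-6    13 -6
-1    13 -6 -1
8     13 -6 -1 8
sub   13 -6 -9

[13, -6, -9]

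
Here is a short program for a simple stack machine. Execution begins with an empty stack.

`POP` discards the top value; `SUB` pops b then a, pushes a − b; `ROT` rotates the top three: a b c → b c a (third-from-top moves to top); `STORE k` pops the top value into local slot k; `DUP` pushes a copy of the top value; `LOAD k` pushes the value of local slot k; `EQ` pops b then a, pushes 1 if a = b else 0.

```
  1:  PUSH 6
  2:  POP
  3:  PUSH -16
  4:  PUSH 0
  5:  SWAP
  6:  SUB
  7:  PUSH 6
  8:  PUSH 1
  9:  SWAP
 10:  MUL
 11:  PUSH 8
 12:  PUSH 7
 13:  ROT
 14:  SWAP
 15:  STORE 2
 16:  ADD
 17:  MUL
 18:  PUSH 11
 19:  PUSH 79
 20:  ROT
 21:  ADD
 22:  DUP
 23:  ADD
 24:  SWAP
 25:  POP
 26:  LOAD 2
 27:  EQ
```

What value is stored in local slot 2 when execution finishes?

PUSH 6    [6]
POP       []
PUSH -16  [-16]
PUSH 0    [-16, 0]
SWAP      [0, -16]
SUB       [16]
PUSH 6    [16, 6]
PUSH 1    [16, 6, 1]
SWAP      [16, 1, 6]
MUL       [16, 6]
PUSH 8    [16, 6, 8]
PUSH 7    [16, 6, 8, 7]
ROT       [16, 8, 7, 6]
SWAP      [16, 8, 6, 7]
STORE 2   [16, 8, 6]
ADD       [16, 14]
MUL       [224]
PUSH 11   [224, 11]
PUSH 79   [224, 11, 79]
ROT       [11, 79, 224]
ADD       [11, 303]
DUP       [11, 303, 303]
ADD       [11, 606]
SWAP      [606, 11]
POP       [606]
LOAD 2    [606, 7]
EQ        [0]

7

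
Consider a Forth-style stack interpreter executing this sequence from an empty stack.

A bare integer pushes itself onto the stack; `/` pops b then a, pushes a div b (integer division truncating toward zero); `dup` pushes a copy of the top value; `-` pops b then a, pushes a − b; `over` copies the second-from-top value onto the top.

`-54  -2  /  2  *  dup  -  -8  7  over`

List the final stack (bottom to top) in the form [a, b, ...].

[0, -8, 7, -8]

-54  → [-54]
-2   → [-54, -2]
/    → [27]
2    → [27, 2]
*    → [54]
dup  → [54, 54]
-    → [0]
-8   → [0, -8]
7    → [0, -8, 7]
over → [0, -8, 7, -8]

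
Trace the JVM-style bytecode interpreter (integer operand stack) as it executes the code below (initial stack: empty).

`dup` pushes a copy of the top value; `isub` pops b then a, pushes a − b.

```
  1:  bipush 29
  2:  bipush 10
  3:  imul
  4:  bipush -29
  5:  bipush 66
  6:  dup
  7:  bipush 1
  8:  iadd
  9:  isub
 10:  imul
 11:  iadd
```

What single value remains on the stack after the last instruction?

319

bipush 29  : [29]
bipush 10  : [29, 10]
imul       : [290]
bipush -29 : [290, -29]
bipush 66  : [290, -29, 66]
dup        : [290, -29, 66, 66]
bipush 1   : [290, -29, 66, 66, 1]
iadd       : [290, -29, 66, 67]
isub       : [290, -29, -1]
imul       : [290, 29]
iadd       : [319]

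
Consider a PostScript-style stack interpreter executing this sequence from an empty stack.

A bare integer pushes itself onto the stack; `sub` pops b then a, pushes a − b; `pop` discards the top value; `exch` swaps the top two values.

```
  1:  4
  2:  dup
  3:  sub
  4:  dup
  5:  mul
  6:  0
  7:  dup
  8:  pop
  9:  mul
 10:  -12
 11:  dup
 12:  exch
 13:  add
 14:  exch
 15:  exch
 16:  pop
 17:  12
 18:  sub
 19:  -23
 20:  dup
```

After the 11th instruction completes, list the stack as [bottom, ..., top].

4   -> 4
dup -> 4 4
sub -> 0
dup -> 0 0
mul -> 0
0   -> 0 0
dup -> 0 0 0
pop -> 0 0
mul -> 0
-12 -> 0 -12
dup -> 0 -12 -12

[0, -12, -12]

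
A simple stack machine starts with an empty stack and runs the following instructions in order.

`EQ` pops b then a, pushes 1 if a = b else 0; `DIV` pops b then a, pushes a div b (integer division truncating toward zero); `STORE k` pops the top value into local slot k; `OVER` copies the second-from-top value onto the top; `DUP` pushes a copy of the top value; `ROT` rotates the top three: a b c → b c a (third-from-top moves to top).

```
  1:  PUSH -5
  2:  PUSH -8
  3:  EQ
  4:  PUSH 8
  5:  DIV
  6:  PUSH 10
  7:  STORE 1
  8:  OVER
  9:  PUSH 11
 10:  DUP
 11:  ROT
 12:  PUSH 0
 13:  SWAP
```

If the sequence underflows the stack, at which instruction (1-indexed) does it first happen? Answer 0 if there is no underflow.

8

PUSH -5 → -5
PUSH -8 → -5 -8
EQ      → 0
PUSH 8  → 0 8
DIV     → 0
PUSH 10 → 0 10
STORE 1 → 0
OVER  — needs 2 operands, stack has 1 → underflow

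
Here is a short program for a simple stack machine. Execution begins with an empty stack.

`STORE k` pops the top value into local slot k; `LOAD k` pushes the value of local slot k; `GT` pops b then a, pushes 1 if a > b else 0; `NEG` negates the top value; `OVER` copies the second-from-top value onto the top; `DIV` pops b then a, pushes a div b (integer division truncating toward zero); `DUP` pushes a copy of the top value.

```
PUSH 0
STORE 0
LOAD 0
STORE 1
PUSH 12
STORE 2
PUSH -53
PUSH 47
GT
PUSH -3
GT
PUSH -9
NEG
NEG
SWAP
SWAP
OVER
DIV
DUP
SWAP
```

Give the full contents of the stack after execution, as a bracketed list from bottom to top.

PUSH 0   → 0
STORE 0  → (empty)
LOAD 0   → 0
STORE 1  → (empty)
PUSH 12  → 12
STORE 2  → (empty)
PUSH -53 → -53
PUSH 47  → -53 47
GT       → 0
PUSH -3  → 0 -3
GT       → 1
PUSH -9  → 1 -9
NEG      → 1 9
NEG      → 1 -9
SWAP     → -9 1
SWAP     → 1 -9
OVER     → 1 -9 1
DIV      → 1 -9
DUP      → 1 -9 -9
SWAP     → 1 -9 -9

[1, -9, -9]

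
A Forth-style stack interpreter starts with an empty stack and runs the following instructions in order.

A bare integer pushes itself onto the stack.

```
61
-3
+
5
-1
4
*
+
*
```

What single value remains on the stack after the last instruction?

61 : 61
-3 : 61 -3
+  : 58
5  : 58 5
-1 : 58 5 -1
4  : 58 5 -1 4
*  : 58 5 -4
+  : 58 1
*  : 58

58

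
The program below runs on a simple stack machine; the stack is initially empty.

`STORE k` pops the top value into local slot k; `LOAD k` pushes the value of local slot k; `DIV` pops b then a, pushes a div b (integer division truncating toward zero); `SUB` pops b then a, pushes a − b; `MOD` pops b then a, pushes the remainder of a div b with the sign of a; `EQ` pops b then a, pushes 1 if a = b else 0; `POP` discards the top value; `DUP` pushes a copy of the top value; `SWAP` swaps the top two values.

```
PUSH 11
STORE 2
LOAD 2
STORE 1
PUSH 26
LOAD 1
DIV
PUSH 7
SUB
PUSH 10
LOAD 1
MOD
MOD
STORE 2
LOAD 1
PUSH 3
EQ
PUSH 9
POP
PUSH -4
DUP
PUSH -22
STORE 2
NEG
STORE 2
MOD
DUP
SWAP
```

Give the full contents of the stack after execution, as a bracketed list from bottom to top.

[0, 0]

PUSH 11   [11]
STORE 2   []
LOAD 2    [11]
STORE 1   []
PUSH 26   [26]
LOAD 1    [26, 11]
DIV       [2]
PUSH 7    [2, 7]
SUB       [-5]
PUSH 10   [-5, 10]
LOAD 1    [-5, 10, 11]
MOD       [-5, 10]
MOD       [-5]
STORE 2   []
LOAD 1    [11]
PUSH 3    [11, 3]
EQ        [0]
PUSH 9    [0, 9]
POP       [0]
PUSH -4   [0, -4]
DUP       [0, -4, -4]
PUSH -22  [0, -4, -4, -22]
STORE 2   [0, -4, -4]
NEG       [0, -4, 4]
STORE 2   [0, -4]
MOD       [0]
DUP       [0, 0]
SWAP      [0, 0]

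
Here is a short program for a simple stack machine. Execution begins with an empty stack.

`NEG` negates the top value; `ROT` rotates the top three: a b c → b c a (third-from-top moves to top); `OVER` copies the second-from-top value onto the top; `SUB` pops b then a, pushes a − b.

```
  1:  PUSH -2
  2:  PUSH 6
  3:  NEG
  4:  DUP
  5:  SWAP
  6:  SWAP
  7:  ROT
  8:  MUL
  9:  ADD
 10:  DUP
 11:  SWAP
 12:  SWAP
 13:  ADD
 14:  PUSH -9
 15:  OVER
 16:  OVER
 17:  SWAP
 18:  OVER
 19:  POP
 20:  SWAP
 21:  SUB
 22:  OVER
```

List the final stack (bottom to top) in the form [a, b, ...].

[12, -9, 21, -9]

PUSH -2 : [-2]
PUSH 6  : [-2, 6]
NEG     : [-2, -6]
DUP     : [-2, -6, -6]
SWAP    : [-2, -6, -6]
SWAP    : [-2, -6, -6]
ROT     : [-6, -6, -2]
MUL     : [-6, 12]
ADD     : [6]
DUP     : [6, 6]
SWAP    : [6, 6]
SWAP    : [6, 6]
ADD     : [12]
PUSH -9 : [12, -9]
OVER    : [12, -9, 12]
OVER    : [12, -9, 12, -9]
SWAP    : [12, -9, -9, 12]
OVER    : [12, -9, -9, 12, -9]
POP     : [12, -9, -9, 12]
SWAP    : [12, -9, 12, -9]
SUB     : [12, -9, 21]
OVER    : [12, -9, 21, -9]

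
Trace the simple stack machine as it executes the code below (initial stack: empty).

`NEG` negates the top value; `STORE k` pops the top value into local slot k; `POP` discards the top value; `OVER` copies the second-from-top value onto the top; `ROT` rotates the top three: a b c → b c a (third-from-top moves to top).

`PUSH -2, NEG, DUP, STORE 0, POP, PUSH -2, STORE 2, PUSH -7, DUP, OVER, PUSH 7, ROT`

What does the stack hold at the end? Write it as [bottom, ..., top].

PUSH -2 → -2
NEG     → 2
DUP     → 2 2
STORE 0 → 2
POP     → (empty)
PUSH -2 → -2
STORE 2 → (empty)
PUSH -7 → -7
DUP     → -7 -7
OVER    → -7 -7 -7
PUSH 7  → -7 -7 -7 7
ROT     → -7 -7 7 -7

[-7, -7, 7, -7]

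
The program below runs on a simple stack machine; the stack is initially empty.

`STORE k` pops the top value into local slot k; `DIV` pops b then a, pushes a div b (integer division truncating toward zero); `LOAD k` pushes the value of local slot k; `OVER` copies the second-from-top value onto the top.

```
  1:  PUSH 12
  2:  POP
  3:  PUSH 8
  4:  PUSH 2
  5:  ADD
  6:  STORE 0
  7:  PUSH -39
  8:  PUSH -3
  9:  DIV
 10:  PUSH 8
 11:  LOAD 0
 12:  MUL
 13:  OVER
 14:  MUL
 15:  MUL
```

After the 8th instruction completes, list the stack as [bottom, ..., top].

PUSH 12  : [12]
POP      : []
PUSH 8   : [8]
PUSH 2   : [8, 2]
ADD      : [10]
STORE 0  : []
PUSH -39 : [-39]
PUSH -3  : [-39, -3]

[-39, -3]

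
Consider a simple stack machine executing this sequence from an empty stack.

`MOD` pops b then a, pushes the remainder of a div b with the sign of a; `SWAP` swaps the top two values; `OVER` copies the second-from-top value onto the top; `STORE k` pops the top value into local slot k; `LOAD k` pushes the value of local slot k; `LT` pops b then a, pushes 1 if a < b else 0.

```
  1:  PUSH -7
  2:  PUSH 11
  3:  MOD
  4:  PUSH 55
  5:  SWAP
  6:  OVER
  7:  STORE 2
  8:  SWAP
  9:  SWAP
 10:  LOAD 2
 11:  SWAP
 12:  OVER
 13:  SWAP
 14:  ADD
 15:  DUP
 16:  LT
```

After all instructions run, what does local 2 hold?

55

PUSH -7 → [-7]
PUSH 11 → [-7, 11]
MOD     → [-7]
PUSH 55 → [-7, 55]
SWAP    → [55, -7]
OVER    → [55, -7, 55]
STORE 2 → [55, -7]
SWAP    → [-7, 55]
SWAP    → [55, -7]
LOAD 2  → [55, -7, 55]
SWAP    → [55, 55, -7]
OVER    → [55, 55, -7, 55]
SWAP    → [55, 55, 55, -7]
ADD     → [55, 55, 48]
DUP     → [55, 55, 48, 48]
LT      → [55, 55, 0]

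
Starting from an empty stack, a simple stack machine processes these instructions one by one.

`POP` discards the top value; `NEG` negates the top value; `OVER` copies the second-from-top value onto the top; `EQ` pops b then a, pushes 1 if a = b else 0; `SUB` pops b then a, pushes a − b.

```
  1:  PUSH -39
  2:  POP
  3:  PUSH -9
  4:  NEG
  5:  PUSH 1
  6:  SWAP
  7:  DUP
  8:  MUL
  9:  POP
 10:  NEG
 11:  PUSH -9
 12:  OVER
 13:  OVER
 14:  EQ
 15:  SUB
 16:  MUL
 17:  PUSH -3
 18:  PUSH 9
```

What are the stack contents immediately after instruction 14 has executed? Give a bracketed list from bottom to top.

[-1, -9, 0]

PUSH -39 : [-39]
POP      : []
PUSH -9  : [-9]
NEG      : [9]
PUSH 1   : [9, 1]
SWAP     : [1, 9]
DUP      : [1, 9, 9]
MUL      : [1, 81]
POP      : [1]
NEG      : [-1]
PUSH -9  : [-1, -9]
OVER     : [-1, -9, -1]
OVER     : [-1, -9, -1, -9]
EQ       : [-1, -9, 0]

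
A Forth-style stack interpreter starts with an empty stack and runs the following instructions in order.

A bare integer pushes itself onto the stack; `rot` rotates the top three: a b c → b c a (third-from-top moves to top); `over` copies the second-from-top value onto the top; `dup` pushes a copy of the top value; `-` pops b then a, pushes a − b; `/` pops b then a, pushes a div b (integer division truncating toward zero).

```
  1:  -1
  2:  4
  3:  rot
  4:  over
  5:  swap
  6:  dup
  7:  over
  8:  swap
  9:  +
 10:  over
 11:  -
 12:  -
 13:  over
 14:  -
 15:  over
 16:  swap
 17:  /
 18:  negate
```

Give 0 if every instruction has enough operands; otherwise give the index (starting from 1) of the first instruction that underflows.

-1  [-1]
4   [-1, 4]
rot  — needs 3 operands, stack has 2 → underflow

3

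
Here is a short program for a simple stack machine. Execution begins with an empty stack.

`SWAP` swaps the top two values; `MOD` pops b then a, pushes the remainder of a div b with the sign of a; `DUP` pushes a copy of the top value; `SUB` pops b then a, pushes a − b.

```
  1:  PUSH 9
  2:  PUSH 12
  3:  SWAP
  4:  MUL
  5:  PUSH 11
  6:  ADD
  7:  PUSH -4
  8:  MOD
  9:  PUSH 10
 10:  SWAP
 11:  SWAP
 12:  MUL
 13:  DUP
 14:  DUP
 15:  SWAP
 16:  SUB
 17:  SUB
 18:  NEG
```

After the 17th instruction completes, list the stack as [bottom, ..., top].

[30]

PUSH 9  -> 9
PUSH 12 -> 9 12
SWAP    -> 12 9
MUL     -> 108
PUSH 11 -> 108 11
ADD     -> 119
PUSH -4 -> 119 -4
MOD     -> 3
PUSH 10 -> 3 10
SWAP    -> 10 3
SWAP    -> 3 10
MUL     -> 30
DUP     -> 30 30
DUP     -> 30 30 30
SWAP    -> 30 30 30
SUB     -> 30 0
SUB     -> 30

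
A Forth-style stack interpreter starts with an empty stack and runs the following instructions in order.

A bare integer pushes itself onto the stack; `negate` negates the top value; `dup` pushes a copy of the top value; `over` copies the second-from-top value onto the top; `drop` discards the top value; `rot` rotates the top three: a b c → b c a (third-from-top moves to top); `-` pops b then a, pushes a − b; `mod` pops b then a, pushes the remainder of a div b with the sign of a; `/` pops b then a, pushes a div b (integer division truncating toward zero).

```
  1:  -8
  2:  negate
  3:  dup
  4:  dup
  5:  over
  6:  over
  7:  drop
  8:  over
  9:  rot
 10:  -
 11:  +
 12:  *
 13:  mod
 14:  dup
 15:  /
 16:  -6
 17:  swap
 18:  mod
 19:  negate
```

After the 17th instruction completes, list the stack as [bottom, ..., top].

-8      -8
negate  8
dup     8 8
dup     8 8 8
over    8 8 8 8
over    8 8 8 8 8
drop    8 8 8 8
over    8 8 8 8 8
rot     8 8 8 8 8
-       8 8 8 0
+       8 8 8
*       8 64
mod     8
dup     8 8
/       1
-6      1 -6
swap    -6 1

[-6, 1]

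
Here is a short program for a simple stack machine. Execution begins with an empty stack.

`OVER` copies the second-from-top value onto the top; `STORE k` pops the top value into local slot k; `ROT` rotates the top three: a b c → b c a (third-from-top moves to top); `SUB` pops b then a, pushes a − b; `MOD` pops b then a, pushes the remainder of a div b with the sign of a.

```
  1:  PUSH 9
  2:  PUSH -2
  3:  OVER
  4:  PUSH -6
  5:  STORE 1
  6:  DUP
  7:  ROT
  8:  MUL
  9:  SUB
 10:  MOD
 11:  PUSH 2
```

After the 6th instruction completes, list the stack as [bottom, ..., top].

PUSH 9  → 9
PUSH -2 → 9 -2
OVER    → 9 -2 9
PUSH -6 → 9 -2 9 -6
STORE 1 → 9 -2 9
DUP     → 9 -2 9 9

[9, -2, 9, 9]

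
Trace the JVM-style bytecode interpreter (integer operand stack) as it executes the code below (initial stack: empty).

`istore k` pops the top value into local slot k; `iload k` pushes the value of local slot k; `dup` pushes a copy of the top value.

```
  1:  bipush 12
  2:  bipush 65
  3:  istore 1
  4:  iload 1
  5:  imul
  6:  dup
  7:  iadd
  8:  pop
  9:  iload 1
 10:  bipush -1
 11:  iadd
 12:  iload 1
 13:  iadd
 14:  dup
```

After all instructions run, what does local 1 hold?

bipush 12 : 12
bipush 65 : 12 65
istore 1  : 12
iload 1   : 12 65
imul      : 780
dup       : 780 780
iadd      : 1560
pop       : (empty)
iload 1   : 65
bipush -1 : 65 -1
iadd      : 64
iload 1   : 64 65
iadd      : 129
dup       : 129 129

65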